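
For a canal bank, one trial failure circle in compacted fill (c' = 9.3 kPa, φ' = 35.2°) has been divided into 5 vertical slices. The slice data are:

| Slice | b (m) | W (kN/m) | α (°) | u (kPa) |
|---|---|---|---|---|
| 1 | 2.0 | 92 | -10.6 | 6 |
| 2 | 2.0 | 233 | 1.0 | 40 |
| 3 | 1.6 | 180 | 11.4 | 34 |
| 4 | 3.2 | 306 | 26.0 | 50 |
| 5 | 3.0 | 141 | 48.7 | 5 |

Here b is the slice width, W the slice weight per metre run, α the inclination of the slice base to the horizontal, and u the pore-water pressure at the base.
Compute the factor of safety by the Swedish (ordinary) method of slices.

FS = 1.88

Ordinary method of slices: FS = Σ[c'·Δl_i + (W_i cosα_i − u_i·Δl_i)·tanφ'] / Σ W_i sinα_i, with Δl_i = b_i / cosα_i.
Slice 1: Δl = 2.0/cos(-10.6°) = 2.035 m; N'_1 = 92·cos(-10.6°) − 6·2.035 = 78.2; c'Δl = 18.92; W sinα = -16.9
Slice 2: Δl = 2.0/cos1.0° = 2.000 m; N'_2 = 233·cos1.0° − 40·2.000 = 153.0; c'Δl = 18.60; W sinα = 4.1
Slice 3: Δl = 1.6/cos11.4° = 1.632 m; N'_3 = 180·cos11.4° − 34·1.632 = 121.0; c'Δl = 15.18; W sinα = 35.6
Slice 4: Δl = 3.2/cos26.0° = 3.560 m; N'_4 = 306·cos26.0° − 50·3.560 = 97.0; c'Δl = 33.11; W sinα = 134.1
Slice 5: Δl = 3.0/cos48.7° = 4.545 m; N'_5 = 141·cos48.7° − 5·4.545 = 70.3; c'Δl = 42.27; W sinα = 105.9
Σc'Δl = 128.1 kN/m; ΣN' = 519.5 kN/m; ΣW sinα = 262.8 kN/m
Resisting = 128.1 + 519.5·tan35.2° = 128.1 + 366.4 = 494.5 kN/m
FS = 494.5 / 262.8 = 1.882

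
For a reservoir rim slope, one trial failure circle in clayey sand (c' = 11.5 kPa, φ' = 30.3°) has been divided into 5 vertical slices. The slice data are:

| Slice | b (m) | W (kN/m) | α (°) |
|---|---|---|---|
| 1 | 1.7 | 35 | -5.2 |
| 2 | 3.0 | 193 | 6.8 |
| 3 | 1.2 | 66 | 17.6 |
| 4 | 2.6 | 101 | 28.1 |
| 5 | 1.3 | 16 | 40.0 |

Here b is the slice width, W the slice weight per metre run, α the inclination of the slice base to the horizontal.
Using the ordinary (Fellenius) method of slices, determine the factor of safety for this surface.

FS = 3.60

Ordinary method of slices: FS = Σ[c'·Δl_i + (W_i cosα_i)·tanφ'] / Σ W_i sinα_i, with Δl_i = b_i / cosα_i.
Slice 1: Δl = 1.7/cos(-5.2°) = 1.707 m; N'_1 = 35·cos(-5.2°) = 34.9; c'Δl = 19.63; W sinα = -3.2
Slice 2: Δl = 3.0/cos6.8° = 3.021 m; N'_2 = 193·cos6.8° = 191.6; c'Δl = 34.74; W sinα = 22.9
Slice 3: Δl = 1.2/cos17.6° = 1.259 m; N'_3 = 66·cos17.6° = 62.9; c'Δl = 14.48; W sinα = 20.0
Slice 4: Δl = 2.6/cos28.1° = 2.947 m; N'_4 = 101·cos28.1° = 89.1; c'Δl = 33.90; W sinα = 47.6
Slice 5: Δl = 1.3/cos40.0° = 1.697 m; N'_5 = 16·cos40.0° = 12.3; c'Δl = 19.52; W sinα = 10.3
Σc'Δl = 122.3 kN/m; ΣN' = 390.8 kN/m; ΣW sinα = 97.5 kN/m
Resisting = 122.3 + 390.8·tan30.3° = 122.3 + 228.3 = 350.6 kN/m
FS = 350.6 / 97.5 = 3.596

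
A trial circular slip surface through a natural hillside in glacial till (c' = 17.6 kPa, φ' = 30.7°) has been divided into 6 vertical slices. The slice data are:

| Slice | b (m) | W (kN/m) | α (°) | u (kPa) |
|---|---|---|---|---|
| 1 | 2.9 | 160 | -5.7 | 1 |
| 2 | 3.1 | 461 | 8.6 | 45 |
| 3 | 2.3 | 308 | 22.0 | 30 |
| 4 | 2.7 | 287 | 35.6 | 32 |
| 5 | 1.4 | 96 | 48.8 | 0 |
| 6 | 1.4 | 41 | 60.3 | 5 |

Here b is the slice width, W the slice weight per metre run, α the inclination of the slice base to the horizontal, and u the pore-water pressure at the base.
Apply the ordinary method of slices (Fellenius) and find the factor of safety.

Ordinary method of slices: FS = Σ[c'·Δl_i + (W_i cosα_i − u_i·Δl_i)·tanφ'] / Σ W_i sinα_i, with Δl_i = b_i / cosα_i.
Slice 1: Δl = 2.9/cos(-5.7°) = 2.914 m; N'_1 = 160·cos(-5.7°) − 1·2.914 = 156.3; c'Δl = 51.29; W sinα = -15.9
Slice 2: Δl = 3.1/cos8.6° = 3.135 m; N'_2 = 461·cos8.6° − 45·3.135 = 314.7; c'Δl = 55.18; W sinα = 68.9
Slice 3: Δl = 2.3/cos22.0° = 2.481 m; N'_3 = 308·cos22.0° − 30·2.481 = 211.2; c'Δl = 43.66; W sinα = 115.4
Slice 4: Δl = 2.7/cos35.6° = 3.321 m; N'_4 = 287·cos35.6° − 32·3.321 = 127.1; c'Δl = 58.44; W sinα = 167.1
Slice 5: Δl = 1.4/cos48.8° = 2.125 m; N'_5 = 96·cos48.8° − 0·2.125 = 63.2; c'Δl = 37.41; W sinα = 72.2
Slice 6: Δl = 1.4/cos60.3° = 2.826 m; N'_6 = 41·cos60.3° − 5·2.826 = 6.2; c'Δl = 49.73; W sinα = 35.6
Σc'Δl = 295.7 kN/m; ΣN' = 878.7 kN/m; ΣW sinα = 443.3 kN/m
Resisting = 295.7 + 878.7·tan30.7° = 295.7 + 521.7 = 817.4 kN/m
FS = 817.4 / 443.3 = 1.844

FS = 1.84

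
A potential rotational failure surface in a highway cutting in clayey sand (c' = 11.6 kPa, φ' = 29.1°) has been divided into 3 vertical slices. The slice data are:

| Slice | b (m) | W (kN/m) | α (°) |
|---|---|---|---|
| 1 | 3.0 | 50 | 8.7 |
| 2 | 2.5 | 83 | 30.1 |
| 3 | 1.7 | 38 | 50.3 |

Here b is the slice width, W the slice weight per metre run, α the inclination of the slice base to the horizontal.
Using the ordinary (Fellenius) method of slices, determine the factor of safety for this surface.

Ordinary method of slices: FS = Σ[c'·Δl_i + (W_i cosα_i)·tanφ'] / Σ W_i sinα_i, with Δl_i = b_i / cosα_i.
Slice 1: Δl = 3.0/cos8.7° = 3.035 m; N'_1 = 50·cos8.7° = 49.4; c'Δl = 35.21; W sinα = 7.6
Slice 2: Δl = 2.5/cos30.1° = 2.890 m; N'_2 = 83·cos30.1° = 71.8; c'Δl = 33.52; W sinα = 41.6
Slice 3: Δl = 1.7/cos50.3° = 2.661 m; N'_3 = 38·cos50.3° = 24.3; c'Δl = 30.87; W sinα = 29.2
Σc'Δl = 99.6 kN/m; ΣN' = 145.5 kN/m; ΣW sinα = 78.4 kN/m
Resisting = 99.6 + 145.5·tan29.1° = 99.6 + 81.0 = 180.6 kN/m
FS = 180.6 / 78.4 = 2.303

FS = 2.30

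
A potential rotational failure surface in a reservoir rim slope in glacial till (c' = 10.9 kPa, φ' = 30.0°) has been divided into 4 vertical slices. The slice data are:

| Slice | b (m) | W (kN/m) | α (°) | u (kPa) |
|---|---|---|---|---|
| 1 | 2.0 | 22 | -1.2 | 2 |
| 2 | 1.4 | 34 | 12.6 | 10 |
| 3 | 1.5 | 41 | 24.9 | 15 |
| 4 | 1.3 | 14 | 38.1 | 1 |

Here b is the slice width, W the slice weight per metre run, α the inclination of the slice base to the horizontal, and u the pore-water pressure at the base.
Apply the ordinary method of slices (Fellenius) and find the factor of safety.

Ordinary method of slices: FS = Σ[c'·Δl_i + (W_i cosα_i − u_i·Δl_i)·tanφ'] / Σ W_i sinα_i, with Δl_i = b_i / cosα_i.
Slice 1: Δl = 2.0/cos(-1.2°) = 2.000 m; N'_1 = 22·cos(-1.2°) − 2·2.000 = 18.0; c'Δl = 21.80; W sinα = -0.5
Slice 2: Δl = 1.4/cos12.6° = 1.435 m; N'_2 = 34·cos12.6° − 10·1.435 = 18.8; c'Δl = 15.64; W sinα = 7.4
Slice 3: Δl = 1.5/cos24.9° = 1.654 m; N'_3 = 41·cos24.9° − 15·1.654 = 12.4; c'Δl = 18.03; W sinα = 17.3
Slice 4: Δl = 1.3/cos38.1° = 1.652 m; N'_4 = 14·cos38.1° − 1·1.652 = 9.4; c'Δl = 18.01; W sinα = 8.6
Σc'Δl = 73.5 kN/m; ΣN' = 58.6 kN/m; ΣW sinα = 32.9 kN/m
Resisting = 73.5 + 58.6·tan30.0° = 73.5 + 33.8 = 107.3 kN/m
FS = 107.3 / 32.9 = 3.265

FS = 3.27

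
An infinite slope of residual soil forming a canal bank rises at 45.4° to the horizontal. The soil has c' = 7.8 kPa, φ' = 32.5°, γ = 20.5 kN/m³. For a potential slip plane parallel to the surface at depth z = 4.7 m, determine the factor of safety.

For an infinite slope with a slip plane parallel to the surface (no pore pressure): FS = [c' + γz cos²β tanφ'] / [γz sinβ cosβ].
γz = 20.5·4.7 = 96.35 kN/m²
Numerator = 7.8 + 96.35·cos²45.4°·tan32.5° = 7.8 + 96.35·0.4930·0.6371 = 38.062 kPa
Denominator = 96.35·sin45.4°·cos45.4° = 96.35·0.7120·0.7022 = 48.170 kPa
FS = 38.062 / 48.170 = 0.790

FS = 0.79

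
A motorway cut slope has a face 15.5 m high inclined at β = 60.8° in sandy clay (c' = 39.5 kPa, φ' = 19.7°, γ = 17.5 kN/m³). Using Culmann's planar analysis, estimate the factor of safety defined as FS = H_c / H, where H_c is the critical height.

H_c = (4c'/γ) · sinβ cosφ' / [1 − cos(β − φ')]
    = (4·39.5/17.5) · sin60.8°·cos19.7° / [1 − cos41.1°]
    = 9.029 · 0.8218 / 0.2464 = 30.11 m
FS = H_c / H = 30.11 / 15.5 = 1.943

FS = 1.94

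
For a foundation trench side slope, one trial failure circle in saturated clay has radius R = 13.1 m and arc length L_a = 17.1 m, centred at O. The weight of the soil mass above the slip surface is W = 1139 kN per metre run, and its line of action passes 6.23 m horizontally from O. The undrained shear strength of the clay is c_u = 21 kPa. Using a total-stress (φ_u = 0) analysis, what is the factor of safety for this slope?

FS = 0.66

Taking moments about the centre O, the resisting moment is provided by the undrained shear strength acting along the arc:
M_R = c_u·L_a·R = 21·17.10·13.1 = 4704.2 kN·m/m
M_D = W·d = 1139·6.23 = 7096.0 kN·m/m
FS = M_R / M_D = 4704.2 / 7096.0 = 0.663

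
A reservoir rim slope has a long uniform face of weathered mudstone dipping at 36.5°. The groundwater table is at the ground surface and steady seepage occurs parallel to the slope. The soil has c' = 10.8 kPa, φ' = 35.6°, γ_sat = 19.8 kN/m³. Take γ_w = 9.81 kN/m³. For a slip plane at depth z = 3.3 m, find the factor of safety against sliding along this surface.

FS = 0.83

With seepage parallel to the slope and the water table at the surface, the effective normal stress on the slip plane uses the buoyant unit weight γ' = γ_sat − γ_w while the driving shear stress uses γ_sat:
FS = [c' + γ' z cos²β tanφ'] / [γ_sat z sinβ cosβ]
γ' = 19.8 − 9.81 = 9.99 kN/m³
Numerator = 10.8 + 9.99·3.3·cos²36.5°·tan35.6° = 10.8 + 9.99·3.3·0.6462·0.7159 = 26.051 kPa
Denominator = 19.8·3.3·sin36.5°·cos36.5° = 19.8·3.3·0.5948·0.8039 = 31.242 kPa
FS = 26.051 / 31.242 = 0.834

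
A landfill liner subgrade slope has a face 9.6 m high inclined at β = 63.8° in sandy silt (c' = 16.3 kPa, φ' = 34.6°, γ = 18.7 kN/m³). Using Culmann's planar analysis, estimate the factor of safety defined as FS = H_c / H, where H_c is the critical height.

FS = 2.11

H_c = (4c'/γ) · sinβ cosφ' / [1 − cos(β − φ')]
    = (4·16.3/18.7) · sin63.8°·cos34.6° / [1 − cos29.2°]
    = 3.487 · 0.7386 / 0.1271 = 20.26 m
FS = H_c / H = 20.26 / 9.6 = 2.111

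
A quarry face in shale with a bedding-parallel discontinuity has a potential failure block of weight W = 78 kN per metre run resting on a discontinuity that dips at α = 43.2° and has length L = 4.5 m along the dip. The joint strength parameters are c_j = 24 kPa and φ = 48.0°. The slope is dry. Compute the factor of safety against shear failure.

Resolving the block weight along and normal to the plane and applying the Mohr–Coulomb strength on the joint:
N' = W cosα = 78·cos43.2° = 56.9 kN/m
Driving force T = W sinα = 78·sin43.2° = 53.4 kN/m
Resisting force R = c_j·L + N'·tanφ = 24·4.5 + 56.9·tan48.0° = 108.0 + 63.1 = 171.1 kN/m
FS = R / T = 171.1 / 53.4 = 3.205

FS = 3.21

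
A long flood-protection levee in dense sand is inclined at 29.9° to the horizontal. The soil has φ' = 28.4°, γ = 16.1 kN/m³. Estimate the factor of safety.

For a dry cohesionless infinite slope the factor of safety is FS = tanφ' / tanβ.
FS = tan28.4° / tan29.9° = 0.5407 / 0.5750 = 0.940

FS = 0.94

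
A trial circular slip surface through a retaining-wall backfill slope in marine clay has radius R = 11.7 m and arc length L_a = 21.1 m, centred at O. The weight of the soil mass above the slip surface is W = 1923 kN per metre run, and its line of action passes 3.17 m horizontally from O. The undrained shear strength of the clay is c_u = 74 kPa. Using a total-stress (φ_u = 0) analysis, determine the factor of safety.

FS = 3.00

Taking moments about the centre O, the resisting moment is provided by the undrained shear strength acting along the arc:
M_R = c_u·L_a·R = 74·21.10·11.7 = 18268.4 kN·m/m
M_D = W·d = 1923·3.17 = 6095.9 kN·m/m
FS = M_R / M_D = 18268.4 / 6095.9 = 2.997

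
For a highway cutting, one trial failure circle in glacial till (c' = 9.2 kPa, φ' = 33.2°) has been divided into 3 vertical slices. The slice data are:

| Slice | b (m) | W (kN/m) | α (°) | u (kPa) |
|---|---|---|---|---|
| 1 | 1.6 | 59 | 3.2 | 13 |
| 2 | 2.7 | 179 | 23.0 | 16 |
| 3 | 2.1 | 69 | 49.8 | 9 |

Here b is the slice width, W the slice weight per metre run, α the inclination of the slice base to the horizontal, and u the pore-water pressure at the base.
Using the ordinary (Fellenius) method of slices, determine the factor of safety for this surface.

Ordinary method of slices: FS = Σ[c'·Δl_i + (W_i cosα_i − u_i·Δl_i)·tanφ'] / Σ W_i sinα_i, with Δl_i = b_i / cosα_i.
Slice 1: Δl = 1.6/cos3.2° = 1.602 m; N'_1 = 59·cos3.2° − 13·1.602 = 38.1; c'Δl = 14.74; W sinα = 3.3
Slice 2: Δl = 2.7/cos23.0° = 2.933 m; N'_2 = 179·cos23.0° − 16·2.933 = 117.8; c'Δl = 26.99; W sinα = 69.9
Slice 3: Δl = 2.1/cos49.8° = 3.254 m; N'_3 = 69·cos49.8° − 9·3.254 = 15.3; c'Δl = 29.93; W sinα = 52.7
Σc'Δl = 71.7 kN/m; ΣN' = 171.2 kN/m; ΣW sinα = 125.9 kN/m
Resisting = 71.7 + 171.2·tan33.2° = 71.7 + 112.0 = 183.7 kN/m
FS = 183.7 / 125.9 = 1.458

FS = 1.46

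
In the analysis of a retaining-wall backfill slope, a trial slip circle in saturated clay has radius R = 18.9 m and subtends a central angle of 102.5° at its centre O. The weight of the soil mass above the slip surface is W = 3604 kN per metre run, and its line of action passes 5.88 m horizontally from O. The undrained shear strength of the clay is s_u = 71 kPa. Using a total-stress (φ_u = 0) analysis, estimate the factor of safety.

FS = 2.14

Taking moments about the centre O, the resisting moment is provided by the undrained shear strength acting along the arc:
Arc length L_a = R·θ = 18.9·(102.5°·π/180) = 18.9·1.7890 = 33.81 m
M_R = s_u·L_a·R = 71·33.81·18.9 = 45371.5 kN·m/m
M_D = W·d = 3604·5.88 = 21191.5 kN·m/m
FS = M_R / M_D = 45371.5 / 21191.5 = 2.141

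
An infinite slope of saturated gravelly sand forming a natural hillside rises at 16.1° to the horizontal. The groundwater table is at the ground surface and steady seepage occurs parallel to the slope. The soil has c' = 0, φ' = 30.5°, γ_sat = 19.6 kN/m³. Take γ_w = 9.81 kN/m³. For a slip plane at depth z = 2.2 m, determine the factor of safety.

With seepage parallel to the slope and the water table at the surface, the effective normal stress on the slip plane uses the buoyant unit weight γ' = γ_sat − γ_w while the driving shear stress uses γ_sat:
FS = [c' + γ' z cos²β tanφ'] / [γ_sat z sinβ cosβ]
(For c' = 0 this reduces to FS = (γ'/γ_sat)·tanφ'/tanβ.)
γ' = 19.6 − 9.81 = 9.79 kN/m³
Numerator = 0.0 + 9.79·2.2·cos²16.1°·tan30.5° = 0.0 + 9.79·2.2·0.9231·0.5890 = 11.711 kPa
Denominator = 19.6·2.2·sin16.1°·cos16.1° = 19.6·2.2·0.2773·0.9608 = 11.489 kPa
FS = 11.711 / 11.489 = 1.019

FS = 1.02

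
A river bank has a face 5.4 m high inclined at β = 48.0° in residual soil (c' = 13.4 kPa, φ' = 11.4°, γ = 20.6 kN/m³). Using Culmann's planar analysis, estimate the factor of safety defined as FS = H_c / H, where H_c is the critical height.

H_c = (4c'/γ) · sinβ cosφ' / [1 − cos(β − φ')]
    = (4·13.4/20.6) · sin48.0°·cos11.4° / [1 − cos36.6°]
    = 2.602 · 0.7285 / 0.1972 = 9.61 m
FS = H_c / H = 9.61 / 5.4 = 1.780

FS = 1.78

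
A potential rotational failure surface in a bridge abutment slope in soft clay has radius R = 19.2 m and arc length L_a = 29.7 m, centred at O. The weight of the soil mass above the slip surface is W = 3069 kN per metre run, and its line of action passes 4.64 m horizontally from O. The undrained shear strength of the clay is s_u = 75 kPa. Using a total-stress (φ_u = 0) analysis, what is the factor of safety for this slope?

FS = 3.00

Taking moments about the centre O, the resisting moment is provided by the undrained shear strength acting along the arc:
M_R = s_u·L_a·R = 75·29.70·19.2 = 42768.0 kN·m/m
M_D = W·d = 3069·4.64 = 14240.2 kN·m/m
FS = M_R / M_D = 42768.0 / 14240.2 = 3.003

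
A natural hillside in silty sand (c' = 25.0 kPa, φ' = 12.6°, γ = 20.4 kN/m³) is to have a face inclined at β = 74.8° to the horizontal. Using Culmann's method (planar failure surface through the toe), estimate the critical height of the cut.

H_c = 8.65 m

Culmann's analysis gives the critical failure plane at α_cr = (β + φ')/2 = (74.8 + 12.6)/2 = 43.7°, and the critical height
H_c = (4c'/γ) · sinβ cosφ' / [1 − cos(β − φ')]
    = (4·25.0/20.4) · sin74.8°·cos12.6° / [1 − cos(62.2°)]
    = 4.902 · 0.9650·0.9759 / [1 − 0.4664]
    = 4.902 · 0.9418 / 0.5336
    = 8.65 m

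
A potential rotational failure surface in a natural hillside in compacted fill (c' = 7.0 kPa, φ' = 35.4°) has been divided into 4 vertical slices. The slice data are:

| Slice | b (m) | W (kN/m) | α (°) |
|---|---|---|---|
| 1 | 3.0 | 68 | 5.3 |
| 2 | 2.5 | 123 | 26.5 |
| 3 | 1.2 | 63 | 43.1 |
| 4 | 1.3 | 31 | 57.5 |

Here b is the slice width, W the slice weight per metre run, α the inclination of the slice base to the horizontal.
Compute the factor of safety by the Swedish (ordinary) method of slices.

FS = 1.84

Ordinary method of slices: FS = Σ[c'·Δl_i + (W_i cosα_i)·tanφ'] / Σ W_i sinα_i, with Δl_i = b_i / cosα_i.
Slice 1: Δl = 3.0/cos5.3° = 3.013 m; N'_1 = 68·cos5.3° = 67.7; c'Δl = 21.09; W sinα = 6.3
Slice 2: Δl = 2.5/cos26.5° = 2.794 m; N'_2 = 123·cos26.5° = 110.1; c'Δl = 19.55; W sinα = 54.9
Slice 3: Δl = 1.2/cos43.1° = 1.643 m; N'_3 = 63·cos43.1° = 46.0; c'Δl = 11.50; W sinα = 43.0
Slice 4: Δl = 1.3/cos57.5° = 2.420 m; N'_4 = 31·cos57.5° = 16.7; c'Δl = 16.94; W sinα = 26.1
Σc'Δl = 69.1 kN/m; ΣN' = 240.4 kN/m; ΣW sinα = 130.4 kN/m
Resisting = 69.1 + 240.4·tan35.4° = 69.1 + 170.9 = 240.0 kN/m
FS = 240.0 / 130.4 = 1.841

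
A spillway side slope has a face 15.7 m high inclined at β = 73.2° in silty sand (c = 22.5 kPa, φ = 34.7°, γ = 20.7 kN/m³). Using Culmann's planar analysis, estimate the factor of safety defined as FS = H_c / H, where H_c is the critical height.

FS = 1.00

H_c = (4c/γ) · sinβ cosφ / [1 − cos(β − φ)]
    = (4·22.5/20.7) · sin73.2°·cos34.7° / [1 − cos38.5°]
    = 4.348 · 0.7871 / 0.2174 = 15.74 m
FS = H_c / H = 15.74 / 15.7 = 1.003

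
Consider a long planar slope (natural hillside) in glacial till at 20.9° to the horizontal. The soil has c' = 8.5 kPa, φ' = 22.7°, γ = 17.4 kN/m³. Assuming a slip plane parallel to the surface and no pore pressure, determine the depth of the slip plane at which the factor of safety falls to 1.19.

Setting FS = 1.19 in FS = [c' + γz cos²β tanφ'] / [γz sinβ cosβ] and solving for z:
z = c' / [γ cosβ (FS·sinβ − cosβ·tanφ')]
  = 8.5 / [17.4·cos20.9°·(1.19·sin20.9° − cos20.9°·tan22.7°)]
  = 8.5 / [17.4·0.9342·(1.19·0.3567 − 0.9342·0.4183)]
  = 8.5 / 0.5483 = 15.502 m

z = 15.50 m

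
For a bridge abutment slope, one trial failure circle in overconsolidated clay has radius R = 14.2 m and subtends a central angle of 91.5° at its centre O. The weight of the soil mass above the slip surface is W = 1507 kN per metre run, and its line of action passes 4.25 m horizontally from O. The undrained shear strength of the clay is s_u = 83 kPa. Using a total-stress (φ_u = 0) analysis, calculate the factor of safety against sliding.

Taking moments about the centre O, the resisting moment is provided by the undrained shear strength acting along the arc:
Arc length L_a = R·θ = 14.2·(91.5°·π/180) = 14.2·1.5970 = 22.68 m
M_R = s_u·L_a·R = 83·22.68·14.2 = 26727.2 kN·m/m
M_D = W·d = 1507·4.25 = 6404.8 kN·m/m
FS = M_R / M_D = 26727.2 / 6404.8 = 4.173

FS = 4.17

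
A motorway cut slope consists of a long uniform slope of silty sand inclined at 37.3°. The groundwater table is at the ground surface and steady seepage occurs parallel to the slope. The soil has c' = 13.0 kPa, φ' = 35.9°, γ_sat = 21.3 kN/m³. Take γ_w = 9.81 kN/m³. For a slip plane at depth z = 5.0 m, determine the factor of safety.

With seepage parallel to the slope and the water table at the surface, the effective normal stress on the slip plane uses the buoyant unit weight γ' = γ_sat − γ_w while the driving shear stress uses γ_sat:
FS = [c' + γ' z cos²β tanφ'] / [γ_sat z sinβ cosβ]
γ' = 21.3 − 9.81 = 11.49 kN/m³
Numerator = 13.0 + 11.49·5.0·cos²37.3°·tan35.9° = 13.0 + 11.49·5.0·0.6328·0.7239 = 39.315 kPa
Denominator = 21.3·5.0·sin37.3°·cos37.3° = 21.3·5.0·0.6060·0.7955 = 51.338 kPa
FS = 39.315 / 51.338 = 0.766

FS = 0.77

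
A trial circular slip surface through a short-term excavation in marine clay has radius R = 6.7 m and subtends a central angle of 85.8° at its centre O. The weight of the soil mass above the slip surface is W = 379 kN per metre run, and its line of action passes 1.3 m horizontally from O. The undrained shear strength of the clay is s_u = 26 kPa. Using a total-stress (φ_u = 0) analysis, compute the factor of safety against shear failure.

FS = 3.55

Taking moments about the centre O, the resisting moment is provided by the undrained shear strength acting along the arc:
Arc length L_a = R·θ = 6.7·(85.8°·π/180) = 6.7·1.4975 = 10.03 m
M_R = s_u·L_a·R = 26·10.03·6.7 = 1747.8 kN·m/m
M_D = W·d = 379·1.3 = 492.7 kN·m/m
FS = M_R / M_D = 1747.8 / 492.7 = 3.547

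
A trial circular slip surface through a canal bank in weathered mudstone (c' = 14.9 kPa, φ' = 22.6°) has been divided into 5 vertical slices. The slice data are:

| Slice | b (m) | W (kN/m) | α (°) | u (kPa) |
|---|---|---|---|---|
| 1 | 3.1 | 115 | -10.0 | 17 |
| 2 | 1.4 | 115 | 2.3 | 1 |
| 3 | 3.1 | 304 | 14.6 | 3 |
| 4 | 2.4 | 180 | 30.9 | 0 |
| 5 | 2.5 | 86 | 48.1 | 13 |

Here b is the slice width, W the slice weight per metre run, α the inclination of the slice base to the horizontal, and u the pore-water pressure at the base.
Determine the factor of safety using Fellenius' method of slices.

FS = 2.17

Ordinary method of slices: FS = Σ[c'·Δl_i + (W_i cosα_i − u_i·Δl_i)·tanφ'] / Σ W_i sinα_i, with Δl_i = b_i / cosα_i.
Slice 1: Δl = 3.1/cos(-10.0°) = 3.148 m; N'_1 = 115·cos(-10.0°) − 17·3.148 = 59.7; c'Δl = 46.90; W sinα = -20.0
Slice 2: Δl = 1.4/cos2.3° = 1.401 m; N'_2 = 115·cos2.3° − 1·1.401 = 113.5; c'Δl = 20.88; W sinα = 4.6
Slice 3: Δl = 3.1/cos14.6° = 3.203 m; N'_3 = 304·cos14.6° − 3·3.203 = 284.6; c'Δl = 47.73; W sinα = 76.6
Slice 4: Δl = 2.4/cos30.9° = 2.797 m; N'_4 = 180·cos30.9° − 0·2.797 = 154.5; c'Δl = 41.68; W sinα = 92.4
Slice 5: Δl = 2.5/cos48.1° = 3.743 m; N'_5 = 86·cos48.1° − 13·3.743 = 8.8; c'Δl = 55.78; W sinα = 64.0
Σc'Δl = 213.0 kN/m; ΣN' = 621.0 kN/m; ΣW sinα = 217.7 kN/m
Resisting = 213.0 + 621.0·tan22.6° = 213.0 + 258.5 = 471.5 kN/m
FS = 471.5 / 217.7 = 2.165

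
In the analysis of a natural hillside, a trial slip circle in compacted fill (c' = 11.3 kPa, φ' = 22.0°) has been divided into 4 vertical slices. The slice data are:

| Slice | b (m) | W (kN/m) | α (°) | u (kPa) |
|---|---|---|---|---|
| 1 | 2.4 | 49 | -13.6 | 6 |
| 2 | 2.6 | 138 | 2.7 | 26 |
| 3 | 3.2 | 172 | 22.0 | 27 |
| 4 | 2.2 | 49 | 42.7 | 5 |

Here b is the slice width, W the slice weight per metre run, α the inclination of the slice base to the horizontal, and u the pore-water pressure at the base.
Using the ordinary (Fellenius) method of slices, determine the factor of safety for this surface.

FS = 2.23

Ordinary method of slices: FS = Σ[c'·Δl_i + (W_i cosα_i − u_i·Δl_i)·tanφ'] / Σ W_i sinα_i, with Δl_i = b_i / cosα_i.
Slice 1: Δl = 2.4/cos(-13.6°) = 2.469 m; N'_1 = 49·cos(-13.6°) − 6·2.469 = 32.8; c'Δl = 27.90; W sinα = -11.5
Slice 2: Δl = 2.6/cos2.7° = 2.603 m; N'_2 = 138·cos2.7° − 26·2.603 = 70.2; c'Δl = 29.41; W sinα = 6.5
Slice 3: Δl = 3.2/cos22.0° = 3.451 m; N'_3 = 172·cos22.0° − 27·3.451 = 66.3; c'Δl = 39.00; W sinα = 64.4
Slice 4: Δl = 2.2/cos42.7° = 2.994 m; N'_4 = 49·cos42.7° − 5·2.994 = 21.0; c'Δl = 33.83; W sinα = 33.2
Σc'Δl = 130.1 kN/m; ΣN' = 190.3 kN/m; ΣW sinα = 92.6 kN/m
Resisting = 130.1 + 190.3·tan22.0° = 130.1 + 76.9 = 207.0 kN/m
FS = 207.0 / 92.6 = 2.235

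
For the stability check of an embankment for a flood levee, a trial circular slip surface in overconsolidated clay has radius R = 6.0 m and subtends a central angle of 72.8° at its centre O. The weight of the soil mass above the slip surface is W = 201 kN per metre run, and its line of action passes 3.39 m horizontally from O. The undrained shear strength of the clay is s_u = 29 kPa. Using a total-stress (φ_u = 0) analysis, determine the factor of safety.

FS = 1.95

Taking moments about the centre O, the resisting moment is provided by the undrained shear strength acting along the arc:
Arc length L_a = R·θ = 6.0·(72.8°·π/180) = 6.0·1.2706 = 7.62 m
M_R = s_u·L_a·R = 29·7.62·6.0 = 1326.5 kN·m/m
M_D = W·d = 201·3.39 = 681.4 kN·m/m
FS = M_R / M_D = 1326.5 / 681.4 = 1.947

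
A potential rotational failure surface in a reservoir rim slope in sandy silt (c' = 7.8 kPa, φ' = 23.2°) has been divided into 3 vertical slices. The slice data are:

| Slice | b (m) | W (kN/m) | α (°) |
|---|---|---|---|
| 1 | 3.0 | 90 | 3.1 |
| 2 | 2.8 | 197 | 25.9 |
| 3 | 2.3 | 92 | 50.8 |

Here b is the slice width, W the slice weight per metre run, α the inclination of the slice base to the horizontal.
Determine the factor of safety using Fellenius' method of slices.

Ordinary method of slices: FS = Σ[c'·Δl_i + (W_i cosα_i)·tanφ'] / Σ W_i sinα_i, with Δl_i = b_i / cosα_i.
Slice 1: Δl = 3.0/cos3.1° = 3.004 m; N'_1 = 90·cos3.1° = 89.9; c'Δl = 23.43; W sinα = 4.9
Slice 2: Δl = 2.8/cos25.9° = 3.113 m; N'_2 = 197·cos25.9° = 177.2; c'Δl = 24.28; W sinα = 86.0
Slice 3: Δl = 2.3/cos50.8° = 3.639 m; N'_3 = 92·cos50.8° = 58.1; c'Δl = 28.38; W sinα = 71.3
Σc'Δl = 76.1 kN/m; ΣN' = 325.2 kN/m; ΣW sinα = 162.2 kN/m
Resisting = 76.1 + 325.2·tan23.2° = 76.1 + 139.4 = 215.5 kN/m
FS = 215.5 / 162.2 = 1.328

FS = 1.33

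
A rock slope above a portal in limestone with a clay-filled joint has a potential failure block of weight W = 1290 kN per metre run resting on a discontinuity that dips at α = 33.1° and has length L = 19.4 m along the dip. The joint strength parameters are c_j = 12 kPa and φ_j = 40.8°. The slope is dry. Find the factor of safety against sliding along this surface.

FS = 1.65

Resolving the block weight along and normal to the plane and applying the Mohr–Coulomb strength on the joint:
N' = W cosα = 1290·cos33.1° = 1080.7 kN/m
Driving force T = W sinα = 1290·sin33.1° = 704.5 kN/m
Resisting force R = c_j·L + N'·tanφ_j = 12·19.4 + 1080.7·tan40.8° = 232.8 + 932.8 = 1165.6 kN/m
FS = R / T = 1165.6 / 704.5 = 1.655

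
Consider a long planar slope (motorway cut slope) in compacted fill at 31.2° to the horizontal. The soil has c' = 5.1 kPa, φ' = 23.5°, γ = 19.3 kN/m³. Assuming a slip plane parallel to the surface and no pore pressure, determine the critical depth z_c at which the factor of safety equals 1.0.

Setting FS = 1.00 in FS = [c' + γz cos²β tanφ'] / [γz sinβ cosβ] and solving for z:
z = c' / [γ cosβ (FS·sinβ − cosβ·tanφ')]
  = 5.1 / [19.3·cos31.2°·(1.00·sin31.2° − cos31.2°·tan23.5°)]
  = 5.1 / [19.3·0.8554·(1.00·0.5180 − 0.8554·0.4348)]
  = 5.1 / 2.4120 = 2.114 m

z_c = 2.11 m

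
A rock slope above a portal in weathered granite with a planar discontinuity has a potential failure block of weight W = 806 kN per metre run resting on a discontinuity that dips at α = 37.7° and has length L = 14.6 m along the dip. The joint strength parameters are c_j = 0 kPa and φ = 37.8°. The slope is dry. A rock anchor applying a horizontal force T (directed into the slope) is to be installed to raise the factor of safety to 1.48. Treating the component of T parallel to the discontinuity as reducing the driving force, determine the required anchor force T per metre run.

Resolving forces along and normal to the sliding plane, with the horizontal anchor force T adding T·sinα to the effective normal force and T·cosα acting up the plane against the driving force:
FS = [c_jL + (W cosα + T sinα) tanφ] / [W sinα − T cosα]
Without the anchor: N' = 637.7 kN/m, driving T_d = 492.9 kN/m, resisting R = 0·14.6 + 637.7·tan37.8° = 494.7 kN/m, FS = 1.00.
Setting FS = 1.48 and solving for T:
1.48·(492.9 − T cos37.7°) = 494.7 + T sin37.7°·tan37.8°
T·(sin37.7°·tan37.8° + 1.48·cos37.7°) = 1.48·492.9 − 494.7
T·(0.6115·0.7757 + 1.48·0.7912) = 729.5 − 494.7 = 234.8
T·1.6454 = 234.8
T = 142.7 kN/m

T = 143 kN/m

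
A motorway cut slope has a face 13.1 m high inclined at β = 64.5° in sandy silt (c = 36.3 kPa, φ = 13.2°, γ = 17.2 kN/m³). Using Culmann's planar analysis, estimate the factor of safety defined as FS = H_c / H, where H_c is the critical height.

H_c = (4c/γ) · sinβ cosφ / [1 − cos(β − φ)]
    = (4·36.3/17.2) · sin64.5°·cos13.2° / [1 − cos51.3°]
    = 8.442 · 0.8787 / 0.3748 = 19.79 m
FS = H_c / H = 19.79 / 13.1 = 1.511

FS = 1.51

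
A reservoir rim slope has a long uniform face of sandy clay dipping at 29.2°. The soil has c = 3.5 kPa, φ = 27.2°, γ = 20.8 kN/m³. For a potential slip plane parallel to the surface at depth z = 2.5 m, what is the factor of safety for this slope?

For an infinite slope with a slip plane parallel to the surface (no pore pressure): FS = [c + γz cos²β tanφ] / [γz sinβ cosβ].
γz = 20.8·2.5 = 52.00 kN/m²
Numerator = 3.5 + 52.00·cos²29.2°·tan27.2° = 3.5 + 52.00·0.7620·0.5139 = 23.864 kPa
Denominator = 52.00·sin29.2°·cos29.2° = 52.00·0.4879·0.8729 = 22.145 kPa
FS = 23.864 / 22.145 = 1.078

FS = 1.08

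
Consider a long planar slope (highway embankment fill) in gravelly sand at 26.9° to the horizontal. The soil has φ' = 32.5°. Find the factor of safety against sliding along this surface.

FS = 1.26

For a dry cohesionless infinite slope the factor of safety is FS = tanφ' / tanβ.
FS = tan32.5° / tan26.9° = 0.6371 / 0.5073 = 1.256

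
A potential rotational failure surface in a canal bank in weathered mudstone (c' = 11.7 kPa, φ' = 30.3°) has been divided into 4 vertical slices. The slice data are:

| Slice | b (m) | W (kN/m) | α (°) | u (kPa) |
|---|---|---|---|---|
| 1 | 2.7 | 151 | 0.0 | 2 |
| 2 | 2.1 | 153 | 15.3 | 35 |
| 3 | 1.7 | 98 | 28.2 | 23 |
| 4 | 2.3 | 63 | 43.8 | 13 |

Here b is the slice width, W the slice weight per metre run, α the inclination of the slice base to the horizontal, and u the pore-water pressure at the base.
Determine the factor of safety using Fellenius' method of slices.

Ordinary method of slices: FS = Σ[c'·Δl_i + (W_i cosα_i − u_i·Δl_i)·tanφ'] / Σ W_i sinα_i, with Δl_i = b_i / cosα_i.
Slice 1: Δl = 2.7/cos0.0° = 2.700 m; N'_1 = 151·cos0.0° − 2·2.700 = 145.6; c'Δl = 31.59; W sinα = 0.0
Slice 2: Δl = 2.1/cos15.3° = 2.177 m; N'_2 = 153·cos15.3° − 35·2.177 = 71.4; c'Δl = 25.47; W sinα = 40.4
Slice 3: Δl = 1.7/cos28.2° = 1.929 m; N'_3 = 98·cos28.2° − 23·1.929 = 42.0; c'Δl = 22.57; W sinα = 46.3
Slice 4: Δl = 2.3/cos43.8° = 3.187 m; N'_4 = 63·cos43.8° − 13·3.187 = 4.0; c'Δl = 37.28; W sinα = 43.6
Σc'Δl = 116.9 kN/m; ΣN' = 263.0 kN/m; ΣW sinα = 130.3 kN/m
Resisting = 116.9 + 263.0·tan30.3° = 116.9 + 153.7 = 270.6 kN/m
FS = 270.6 / 130.3 = 2.077

FS = 2.08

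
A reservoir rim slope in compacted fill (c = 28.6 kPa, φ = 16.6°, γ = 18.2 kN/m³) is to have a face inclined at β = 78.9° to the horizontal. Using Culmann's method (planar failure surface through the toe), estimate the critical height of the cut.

H_c = 11.05 m

Culmann's analysis gives the critical failure plane at α_cr = (β + φ)/2 = (78.9 + 16.6)/2 = 47.8°, and the critical height
H_c = (4c/γ) · sinβ cosφ / [1 − cos(β − φ)]
    = (4·28.6/18.2) · sin78.9°·cos16.6° / [1 − cos(62.3°)]
    = 6.286 · 0.9813·0.9583 / [1 − 0.4648]
    = 6.286 · 0.9404 / 0.5352
    = 11.05 m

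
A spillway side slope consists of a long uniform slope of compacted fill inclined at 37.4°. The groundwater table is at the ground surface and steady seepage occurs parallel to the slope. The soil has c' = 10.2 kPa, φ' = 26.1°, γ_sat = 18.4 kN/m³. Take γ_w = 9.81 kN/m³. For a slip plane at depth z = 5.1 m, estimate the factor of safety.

FS = 0.52

With seepage parallel to the slope and the water table at the surface, the effective normal stress on the slip plane uses the buoyant unit weight γ' = γ_sat − γ_w while the driving shear stress uses γ_sat:
FS = [c' + γ' z cos²β tanφ'] / [γ_sat z sinβ cosβ]
γ' = 18.4 − 9.81 = 8.59 kN/m³
Numerator = 10.2 + 8.59·5.1·cos²37.4°·tan26.1° = 10.2 + 8.59·5.1·0.6311·0.4899 = 23.744 kPa
Denominator = 18.4·5.1·sin37.4°·cos37.4° = 18.4·5.1·0.6074·0.7944 = 45.279 kPa
FS = 23.744 / 45.279 = 0.524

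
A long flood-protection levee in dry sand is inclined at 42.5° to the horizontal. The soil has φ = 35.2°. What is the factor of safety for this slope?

For a dry cohesionless infinite slope the factor of safety is FS = tanφ / tanβ.
FS = tan35.2° / tan42.5° = 0.7054 / 0.9163 = 0.770

FS = 0.77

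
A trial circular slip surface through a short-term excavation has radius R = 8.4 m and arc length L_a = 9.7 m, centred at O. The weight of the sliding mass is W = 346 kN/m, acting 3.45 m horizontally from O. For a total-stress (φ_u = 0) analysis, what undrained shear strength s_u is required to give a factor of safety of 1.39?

FS = s_u·L_a·R / (W·d), so s_u = FS·W·d / (L_a·R).
s_u = 1.39·346·3.45 / (9.70·8.4) = 1659.2 / 81.48 = 20.36 kPa

s_u = 20.4 kPa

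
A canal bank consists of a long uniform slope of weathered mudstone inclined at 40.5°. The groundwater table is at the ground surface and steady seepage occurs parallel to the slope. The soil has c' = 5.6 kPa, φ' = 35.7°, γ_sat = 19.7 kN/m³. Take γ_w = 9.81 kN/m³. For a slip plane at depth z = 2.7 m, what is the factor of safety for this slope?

With seepage parallel to the slope and the water table at the surface, the effective normal stress on the slip plane uses the buoyant unit weight γ' = γ_sat − γ_w while the driving shear stress uses γ_sat:
FS = [c' + γ' z cos²β tanφ'] / [γ_sat z sinβ cosβ]
γ' = 19.7 − 9.81 = 9.89 kN/m³
Numerator = 5.6 + 9.89·2.7·cos²40.5°·tan35.7° = 5.6 + 9.89·2.7·0.5782·0.7186 = 16.695 kPa
Denominator = 19.7·2.7·sin40.5°·cos40.5° = 19.7·2.7·0.6494·0.7604 = 26.268 kPa
FS = 16.695 / 26.268 = 0.636

FS = 0.64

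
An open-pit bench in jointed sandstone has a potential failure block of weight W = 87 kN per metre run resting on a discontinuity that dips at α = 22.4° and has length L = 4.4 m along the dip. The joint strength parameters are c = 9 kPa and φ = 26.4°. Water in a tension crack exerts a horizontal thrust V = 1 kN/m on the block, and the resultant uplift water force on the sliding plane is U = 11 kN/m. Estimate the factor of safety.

Resolving the block weight along and normal to the plane and applying the Mohr–Coulomb strength on the joint:
N' = W cosα − U − V sinα = 87·cos22.4° − 11 − 1·sin22.4° = 69.1 kN/m
Driving force T = W sinα + V cosα = 87·sin22.4° + 1·cos22.4° = 34.1 kN/m
Resisting force R = c·L + N'·tanφ = 9·4.4 + 69.1·tan26.4° = 39.6 + 34.3 = 73.9 kN/m
FS = R / T = 73.9 / 34.1 = 2.168

FS = 2.17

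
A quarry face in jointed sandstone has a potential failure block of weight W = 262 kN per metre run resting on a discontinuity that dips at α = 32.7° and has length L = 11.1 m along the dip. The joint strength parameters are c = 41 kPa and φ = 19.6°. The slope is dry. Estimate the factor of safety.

FS = 3.77

Resolving the block weight along and normal to the plane and applying the Mohr–Coulomb strength on the joint:
N' = W cosα = 262·cos32.7° = 220.5 kN/m
Driving force T = W sinα = 262·sin32.7° = 141.5 kN/m
Resisting force R = c·L + N'·tanφ = 41·11.1 + 220.5·tan19.6° = 455.1 + 78.5 = 533.6 kN/m
FS = R / T = 533.6 / 141.5 = 3.770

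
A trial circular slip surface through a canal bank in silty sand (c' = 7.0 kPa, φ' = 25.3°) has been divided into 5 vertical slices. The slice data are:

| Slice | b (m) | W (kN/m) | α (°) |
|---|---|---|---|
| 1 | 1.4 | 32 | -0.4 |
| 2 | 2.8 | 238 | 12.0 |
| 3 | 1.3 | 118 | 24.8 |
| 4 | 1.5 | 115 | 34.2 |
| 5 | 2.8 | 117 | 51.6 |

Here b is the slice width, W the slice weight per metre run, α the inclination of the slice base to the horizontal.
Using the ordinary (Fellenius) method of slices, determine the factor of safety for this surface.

Ordinary method of slices: FS = Σ[c'·Δl_i + (W_i cosα_i)·tanφ'] / Σ W_i sinα_i, with Δl_i = b_i / cosα_i.
Slice 1: Δl = 1.4/cos(-0.4°) = 1.400 m; N'_1 = 32·cos(-0.4°) = 32.0; c'Δl = 9.80; W sinα = -0.2
Slice 2: Δl = 2.8/cos12.0° = 2.863 m; N'_2 = 238·cos12.0° = 232.8; c'Δl = 20.04; W sinα = 49.5
Slice 3: Δl = 1.3/cos24.8° = 1.432 m; N'_3 = 118·cos24.8° = 107.1; c'Δl = 10.02; W sinα = 49.5
Slice 4: Δl = 1.5/cos34.2° = 1.814 m; N'_4 = 115·cos34.2° = 95.1; c'Δl = 12.70; W sinα = 64.6
Slice 5: Δl = 2.8/cos51.6° = 4.508 m; N'_5 = 117·cos51.6° = 72.7; c'Δl = 31.55; W sinα = 91.7
Σc'Δl = 84.1 kN/m; ΣN' = 539.7 kN/m; ΣW sinα = 255.1 kN/m
Resisting = 84.1 + 539.7·tan25.3° = 84.1 + 255.1 = 339.2 kN/m
FS = 339.2 / 255.1 = 1.330

FS = 1.33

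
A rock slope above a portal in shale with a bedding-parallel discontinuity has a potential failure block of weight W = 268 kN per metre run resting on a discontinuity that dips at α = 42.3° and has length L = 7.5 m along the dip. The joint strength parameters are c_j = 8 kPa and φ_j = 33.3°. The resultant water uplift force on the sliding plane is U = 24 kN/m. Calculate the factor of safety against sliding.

Resolving the block weight along and normal to the plane and applying the Mohr–Coulomb strength on the joint:
N' = W cosα − U = 268·cos42.3° − 24 = 174.2 kN/m
Driving force T = W sinα = 268·sin42.3° = 180.4 kN/m
Resisting force R = c_j·L + N'·tanφ_j = 8·7.5 + 174.2·tan33.3° = 60.0 + 114.4 = 174.4 kN/m
FS = R / T = 174.4 / 180.4 = 0.967

FS = 0.97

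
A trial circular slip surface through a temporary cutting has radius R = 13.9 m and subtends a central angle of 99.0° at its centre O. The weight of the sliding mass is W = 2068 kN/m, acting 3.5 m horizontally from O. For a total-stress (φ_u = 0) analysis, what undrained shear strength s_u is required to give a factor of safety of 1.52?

s_u = 33.0 kPa

FS = s_u·L_a·R / (W·d), so s_u = FS·W·d / (L_a·R).
Arc length L_a = R·θ = 13.9·(99.0°·π/180) = 13.9·1.7279 = 24.02 m
s_u = 1.52·2068·3.5 / (24.02·13.9) = 11001.8 / 333.84 = 32.95 kPa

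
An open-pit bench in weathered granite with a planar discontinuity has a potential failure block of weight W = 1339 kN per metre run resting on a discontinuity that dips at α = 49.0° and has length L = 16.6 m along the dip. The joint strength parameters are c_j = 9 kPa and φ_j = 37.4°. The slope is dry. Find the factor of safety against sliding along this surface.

FS = 0.81

Resolving the block weight along and normal to the plane and applying the Mohr–Coulomb strength on the joint:
N' = W cosα = 1339·cos49.0° = 878.5 kN/m
Driving force T = W sinα = 1339·sin49.0° = 1010.6 kN/m
Resisting force R = c_j·L + N'·tanφ_j = 9·16.6 + 878.5·tan37.4° = 149.4 + 671.6 = 821.0 kN/m
FS = R / T = 821.0 / 1010.6 = 0.812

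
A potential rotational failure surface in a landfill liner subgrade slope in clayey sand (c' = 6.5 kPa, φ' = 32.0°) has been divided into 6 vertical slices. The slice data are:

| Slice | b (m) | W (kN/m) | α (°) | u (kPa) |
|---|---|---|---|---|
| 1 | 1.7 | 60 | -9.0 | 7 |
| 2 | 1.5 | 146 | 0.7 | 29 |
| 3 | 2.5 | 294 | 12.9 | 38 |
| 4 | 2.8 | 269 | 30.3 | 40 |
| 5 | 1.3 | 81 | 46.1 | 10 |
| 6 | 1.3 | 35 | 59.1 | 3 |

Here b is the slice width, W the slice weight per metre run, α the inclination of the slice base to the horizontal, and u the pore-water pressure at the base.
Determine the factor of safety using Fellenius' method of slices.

FS = 1.39

Ordinary method of slices: FS = Σ[c'·Δl_i + (W_i cosα_i − u_i·Δl_i)·tanφ'] / Σ W_i sinα_i, with Δl_i = b_i / cosα_i.
Slice 1: Δl = 1.7/cos(-9.0°) = 1.721 m; N'_1 = 60·cos(-9.0°) − 7·1.721 = 47.2; c'Δl = 11.19; W sinα = -9.4
Slice 2: Δl = 1.5/cos0.7° = 1.500 m; N'_2 = 146·cos0.7° − 29·1.500 = 102.5; c'Δl = 9.75; W sinα = 1.8
Slice 3: Δl = 2.5/cos12.9° = 2.565 m; N'_3 = 294·cos12.9° − 38·2.565 = 189.1; c'Δl = 16.67; W sinα = 65.6
Slice 4: Δl = 2.8/cos30.3° = 3.243 m; N'_4 = 269·cos30.3° − 40·3.243 = 102.5; c'Δl = 21.08; W sinα = 135.7
Slice 5: Δl = 1.3/cos46.1° = 1.875 m; N'_5 = 81·cos46.1° − 10·1.875 = 37.4; c'Δl = 12.19; W sinα = 58.4
Slice 6: Δl = 1.3/cos59.1° = 2.531 m; N'_6 = 35·cos59.1° − 3·2.531 = 10.4; c'Δl = 16.45; W sinα = 30.0
Σc'Δl = 87.3 kN/m; ΣN' = 489.1 kN/m; ΣW sinα = 282.1 kN/m
Resisting = 87.3 + 489.1·tan32.0° = 87.3 + 305.7 = 393.0 kN/m
FS = 393.0 / 282.1 = 1.393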